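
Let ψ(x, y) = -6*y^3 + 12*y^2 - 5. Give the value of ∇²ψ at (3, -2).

∂²ψ/∂x² = 0
∂²ψ/∂y² = 12*(-3*y + 2)
∇²ψ = -36*y + 24
At (3, -2): 96.

96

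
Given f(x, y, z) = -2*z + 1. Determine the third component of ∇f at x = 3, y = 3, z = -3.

-2

(∇f)_3 = ∂f/∂z = -2
At (3, 3, -3): -2.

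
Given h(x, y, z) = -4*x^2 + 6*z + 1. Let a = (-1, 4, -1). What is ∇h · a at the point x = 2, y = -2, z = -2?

∂h/∂x = -8*x
∂h/∂y = 0
∂h/∂z = 6
∇h at (2, -2, -2) = (-16, 0, 6)
∇h · a = (-16)(-1) + (0)(4) + (6)(-1) = 10

10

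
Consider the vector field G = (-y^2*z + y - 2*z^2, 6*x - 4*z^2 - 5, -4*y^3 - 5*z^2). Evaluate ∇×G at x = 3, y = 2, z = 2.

(∇×G)₁ = ∂G₃/∂y − ∂G₂/∂z = -12*y^2 + 8*z
(∇×G)₂ = ∂G₁/∂z − ∂G₃/∂x = -y^2 - 4*z
(∇×G)₃ = ∂G₂/∂x − ∂G₁/∂y = 2*y*z + 5
∇×G = (-12*y^2 + 8*z, -y^2 - 4*z, 2*y*z + 5)
At (3, 2, 2): (-32, -12, 13).

(-32, -12, 13)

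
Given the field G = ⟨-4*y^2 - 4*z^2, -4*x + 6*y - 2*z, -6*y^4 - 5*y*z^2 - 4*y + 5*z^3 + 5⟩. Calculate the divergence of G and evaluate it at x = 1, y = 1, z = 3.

111

∂G₁/∂x = 0
∂G₂/∂y = 6
∂G₃/∂z = -10*y*z + 15*z^2
∇·G = -10*y*z + 15*z^2 + 6
At (1, 1, 3): 111.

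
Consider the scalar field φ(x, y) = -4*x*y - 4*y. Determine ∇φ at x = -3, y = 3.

(-12, 8)

∂φ/∂x = -4*y
∂φ/∂y = -4*x - 4
∇φ = (-4*y, -4*x - 4)
At (-3, 3): (-12, 8).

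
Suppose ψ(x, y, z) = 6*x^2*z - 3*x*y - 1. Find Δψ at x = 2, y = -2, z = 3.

∂²ψ/∂x² = 12*z
∂²ψ/∂y² = 0
∂²ψ/∂z² = 0
∇²ψ = 12*z
At (2, -2, 3): 36.

36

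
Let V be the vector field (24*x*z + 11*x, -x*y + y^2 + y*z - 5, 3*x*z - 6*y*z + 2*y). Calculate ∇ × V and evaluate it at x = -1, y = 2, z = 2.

(∇×V)₁ = ∂V₃/∂y − ∂V₂/∂z = -y - 6*z + 2
(∇×V)₂ = ∂V₁/∂z − ∂V₃/∂x = 24*x - 3*z
(∇×V)₃ = ∂V₂/∂x − ∂V₁/∂y = -y
∇×V = (-y - 6*z + 2, 24*x - 3*z, -y)
At (-1, 2, 2): (-12, -30, -2).

(-12, -30, -2)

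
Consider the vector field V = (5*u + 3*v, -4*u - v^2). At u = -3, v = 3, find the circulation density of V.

-7

∂V₂/∂u = -4
∂V₁/∂v = 3
Scalar curl = -7
At (-3, 3): -7.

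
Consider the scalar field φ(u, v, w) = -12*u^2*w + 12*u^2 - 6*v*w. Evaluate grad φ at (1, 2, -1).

(48, 6, -24)

∂φ/∂u = -24*u*w + 24*u
∂φ/∂v = -6*w
∂φ/∂w = -12*u^2 - 6*v
∇φ = (-24*u*w + 24*u, -6*w, -12*u^2 - 6*v)
At (1, 2, -1): (48, 6, -24).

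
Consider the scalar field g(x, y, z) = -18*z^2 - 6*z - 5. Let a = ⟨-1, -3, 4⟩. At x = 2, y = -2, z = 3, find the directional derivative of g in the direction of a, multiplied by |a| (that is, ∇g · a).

∂g/∂x = 0
∂g/∂y = 0
∂g/∂z = -36*z - 6
∇g at (2, -2, 3) = (0, 0, -114)
∇g · a = (0)(-1) + (0)(-3) + (-114)(4) = -456

-456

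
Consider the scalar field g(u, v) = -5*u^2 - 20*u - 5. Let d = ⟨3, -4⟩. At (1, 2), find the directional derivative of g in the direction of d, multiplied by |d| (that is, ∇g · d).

-90

∂g/∂u = -10*u - 20
∂g/∂v = 0
∇g at (1, 2) = (-30, 0)
∇g · d = (-30)(3) + (0)(-4) = -90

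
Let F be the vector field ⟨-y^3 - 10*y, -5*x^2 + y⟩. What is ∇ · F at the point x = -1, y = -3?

∂F₁/∂x = 0
∂F₂/∂y = 1
∇·F = 1
At (-1, -3): 1.

1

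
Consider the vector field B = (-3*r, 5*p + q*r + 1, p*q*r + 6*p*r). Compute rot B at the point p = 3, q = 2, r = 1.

(∇×B)₁ = ∂B₃/∂q − ∂B₂/∂r = p*r - q
(∇×B)₂ = ∂B₁/∂r − ∂B₃/∂p = -q*r - 6*r - 3
(∇×B)₃ = ∂B₂/∂p − ∂B₁/∂q = 5
∇×B = (p*r - q, -q*r - 6*r - 3, 5)
At (3, 2, 1): (1, -11, 5).

(1, -11, 5)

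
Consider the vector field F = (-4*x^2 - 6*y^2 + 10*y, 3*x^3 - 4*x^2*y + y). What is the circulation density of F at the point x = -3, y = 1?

∂F₂/∂x = 9*x^2 - 8*x*y
∂F₁/∂y = -12*y + 10
Scalar curl = 9*x^2 - 8*x*y + 12*y - 10
At (-3, 1): 107.

107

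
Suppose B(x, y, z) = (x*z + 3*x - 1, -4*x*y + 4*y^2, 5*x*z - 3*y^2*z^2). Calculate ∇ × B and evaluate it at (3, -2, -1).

(12, 8, 8)

(∇×B)₁ = ∂B₃/∂y − ∂B₂/∂z = -6*y*z^2
(∇×B)₂ = ∂B₁/∂z − ∂B₃/∂x = x - 5*z
(∇×B)₃ = ∂B₂/∂x − ∂B₁/∂y = -4*y
∇×B = (-6*y*z^2, x - 5*z, -4*y)
At (3, -2, -1): (12, 8, 8).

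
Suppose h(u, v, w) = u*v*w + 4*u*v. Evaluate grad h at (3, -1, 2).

(-6, 18, -3)

∂h/∂u = v*w + 4*v
∂h/∂v = u*w + 4*u
∂h/∂w = u*v
∇h = (v*w + 4*v, u*w + 4*u, u*v)
At (3, -1, 2): (-6, 18, -3).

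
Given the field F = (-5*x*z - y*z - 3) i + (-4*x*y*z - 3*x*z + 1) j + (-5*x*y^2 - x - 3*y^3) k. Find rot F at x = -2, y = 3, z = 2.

(-51, 53, -28)

(∇×F)₁ = ∂F₃/∂y − ∂F₂/∂z = -6*x*y + 3*x - 9*y^2
(∇×F)₂ = ∂F₁/∂z − ∂F₃/∂x = -5*x + 5*y^2 - y + 1
(∇×F)₃ = ∂F₂/∂x − ∂F₁/∂y = -4*y*z - 2*z
∇×F = (-6*x*y + 3*x - 9*y^2, -5*x + 5*y^2 - y + 1, -4*y*z - 2*z)
At (-2, 3, 2): (-51, 53, -28).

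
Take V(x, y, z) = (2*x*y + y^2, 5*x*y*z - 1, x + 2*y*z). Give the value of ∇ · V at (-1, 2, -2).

∂V₁/∂x = 2*y
∂V₂/∂y = 5*x*z
∂V₃/∂z = 2*y
∇·V = 5*x*z + 4*y
At (-1, 2, -2): 18.

18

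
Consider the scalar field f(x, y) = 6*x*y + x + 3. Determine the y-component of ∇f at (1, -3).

(∇f)_2 = ∂f/∂y = 6*x
At (1, -3): 6.

6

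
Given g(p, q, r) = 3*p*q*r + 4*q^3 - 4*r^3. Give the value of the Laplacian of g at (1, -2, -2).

∂²g/∂p² = 0
∂²g/∂q² = 24*q
∂²g/∂r² = -24*r
∇²g = 24*q - 24*r
At (1, -2, -2): 0.

0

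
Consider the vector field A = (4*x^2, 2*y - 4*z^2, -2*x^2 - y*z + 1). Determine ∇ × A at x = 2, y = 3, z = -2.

(∇×A)₁ = ∂A₃/∂y − ∂A₂/∂z = 7*z
(∇×A)₂ = ∂A₁/∂z − ∂A₃/∂x = 4*x
(∇×A)₃ = ∂A₂/∂x − ∂A₁/∂y = 0
∇×A = (7*z, 4*x, 0)
At (2, 3, -2): (-14, 8, 0).

(-14, 8, 0)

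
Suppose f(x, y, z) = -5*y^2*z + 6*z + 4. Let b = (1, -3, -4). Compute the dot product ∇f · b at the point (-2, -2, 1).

∂f/∂x = 0
∂f/∂y = -10*y*z
∂f/∂z = -5*y^2 + 6
∇f at (-2, -2, 1) = (0, 20, -14)
∇f · b = (0)(1) + (20)(-3) + (-14)(-4) = -4

-4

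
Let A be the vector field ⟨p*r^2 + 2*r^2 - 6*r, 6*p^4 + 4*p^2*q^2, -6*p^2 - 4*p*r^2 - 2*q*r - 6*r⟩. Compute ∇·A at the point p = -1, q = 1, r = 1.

9

∂A₁/∂p = r^2
∂A₂/∂q = 8*p^2*q
∂A₃/∂r = -8*p*r - 2*q - 6
∇·A = 8*p^2*q - 8*p*r - 2*q + r^2 - 6
At (-1, 1, 1): 9.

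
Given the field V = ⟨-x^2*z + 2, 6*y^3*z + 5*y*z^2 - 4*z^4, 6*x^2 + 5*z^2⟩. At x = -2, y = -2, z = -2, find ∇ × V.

(∇×V)₁ = ∂V₃/∂y − ∂V₂/∂z = -6*y^3 - 10*y*z + 16*z^3
(∇×V)₂ = ∂V₁/∂z − ∂V₃/∂x = -x^2 - 12*x
(∇×V)₃ = ∂V₂/∂x − ∂V₁/∂y = 0
∇×V = (-6*y^3 - 10*y*z + 16*z^3, -x^2 - 12*x, 0)
At (-2, -2, -2): (-120, 20, 0).

(-120, 20, 0)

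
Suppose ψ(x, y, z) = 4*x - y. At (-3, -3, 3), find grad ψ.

∂ψ/∂x = 4
∂ψ/∂y = -1
∂ψ/∂z = 0
∇ψ = (4, -1, 0)
At (-3, -3, 3): (4, -1, 0).

(4, -1, 0)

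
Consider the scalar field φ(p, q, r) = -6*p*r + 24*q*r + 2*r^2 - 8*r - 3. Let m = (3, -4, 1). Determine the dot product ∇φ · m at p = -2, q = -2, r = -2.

176

∂φ/∂p = -6*r
∂φ/∂q = 24*r
∂φ/∂r = -6*p + 24*q + 4*r - 8
∇φ at (-2, -2, -2) = (12, -48, -52)
∇φ · m = (12)(3) + (-48)(-4) + (-52)(1) = 176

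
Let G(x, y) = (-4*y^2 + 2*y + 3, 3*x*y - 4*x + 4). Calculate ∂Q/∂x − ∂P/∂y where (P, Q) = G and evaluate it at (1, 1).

5

∂G₂/∂x = 3*y - 4
∂G₁/∂y = -8*y + 2
Scalar curl = 11*y - 6
At (1, 1): 5.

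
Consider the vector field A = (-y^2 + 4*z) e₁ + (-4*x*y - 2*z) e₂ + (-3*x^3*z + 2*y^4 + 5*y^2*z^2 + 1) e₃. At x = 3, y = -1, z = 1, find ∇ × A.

(-16, 85, 2)

(∇×A)₁ = ∂A₃/∂y − ∂A₂/∂z = 8*y^3 + 10*y*z^2 + 2
(∇×A)₂ = ∂A₁/∂z − ∂A₃/∂x = 9*x^2*z + 4
(∇×A)₃ = ∂A₂/∂x − ∂A₁/∂y = -2*y
∇×A = (8*y^3 + 10*y*z^2 + 2, 9*x^2*z + 4, -2*y)
At (3, -1, 1): (-16, 85, 2).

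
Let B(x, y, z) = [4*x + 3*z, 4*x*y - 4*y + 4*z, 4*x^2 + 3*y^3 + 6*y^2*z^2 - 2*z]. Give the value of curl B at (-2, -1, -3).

(-103, 19, -4)

(∇×B)₁ = ∂B₃/∂y − ∂B₂/∂z = 9*y^2 + 12*y*z^2 - 4
(∇×B)₂ = ∂B₁/∂z − ∂B₃/∂x = -8*x + 3
(∇×B)₃ = ∂B₂/∂x − ∂B₁/∂y = 4*y
∇×B = (9*y^2 + 12*y*z^2 - 4, -8*x + 3, 4*y)
At (-2, -1, -3): (-103, 19, -4).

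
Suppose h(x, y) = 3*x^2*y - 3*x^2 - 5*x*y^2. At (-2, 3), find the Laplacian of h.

32

∂²h/∂x² = 6*(y - 1)
∂²h/∂y² = -10*x
∇²h = -10*x + 6*y - 6
At (-2, 3): 32.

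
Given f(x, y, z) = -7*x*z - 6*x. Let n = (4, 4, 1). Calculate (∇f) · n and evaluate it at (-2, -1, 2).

∂f/∂x = -7*z - 6
∂f/∂y = 0
∂f/∂z = -7*x
∇f at (-2, -1, 2) = (-20, 0, 14)
∇f · n = (-20)(4) + (0)(4) + (14)(1) = -66

-66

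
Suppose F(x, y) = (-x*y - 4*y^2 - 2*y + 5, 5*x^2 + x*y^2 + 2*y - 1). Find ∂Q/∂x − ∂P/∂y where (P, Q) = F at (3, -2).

∂F₂/∂x = 10*x + y^2
∂F₁/∂y = -x - 8*y - 2
Scalar curl = 11*x + y^2 + 8*y + 2
At (3, -2): 23.

23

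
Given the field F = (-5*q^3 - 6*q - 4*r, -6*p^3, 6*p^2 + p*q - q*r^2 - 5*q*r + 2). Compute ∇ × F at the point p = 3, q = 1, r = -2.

(∇×F)₁ = ∂F₃/∂q − ∂F₂/∂r = p - r^2 - 5*r
(∇×F)₂ = ∂F₁/∂r − ∂F₃/∂p = -12*p - q - 4
(∇×F)₃ = ∂F₂/∂p − ∂F₁/∂q = -18*p^2 + 15*q^2 + 6
∇×F = (p - r^2 - 5*r, -12*p - q - 4, -18*p^2 + 15*q^2 + 6)
At (3, 1, -2): (9, -41, -141).

(9, -41, -141)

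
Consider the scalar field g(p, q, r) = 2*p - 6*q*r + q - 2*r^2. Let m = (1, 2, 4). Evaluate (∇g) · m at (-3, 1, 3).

-104

∂g/∂p = 2
∂g/∂q = -6*r + 1
∂g/∂r = -6*q - 4*r
∇g at (-3, 1, 3) = (2, -17, -18)
∇g · m = (2)(1) + (-17)(2) + (-18)(4) = -104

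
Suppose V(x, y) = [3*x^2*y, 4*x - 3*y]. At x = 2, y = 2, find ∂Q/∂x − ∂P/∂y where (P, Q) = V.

-8

∂V₂/∂x = 4
∂V₁/∂y = 3*x^2
Scalar curl = -3*x^2 + 4
At (2, 2): -8.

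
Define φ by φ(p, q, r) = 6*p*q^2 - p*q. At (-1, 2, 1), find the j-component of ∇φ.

-23

(∇φ)_2 = ∂φ/∂q = 12*p*q - p
At (-1, 2, 1): -23.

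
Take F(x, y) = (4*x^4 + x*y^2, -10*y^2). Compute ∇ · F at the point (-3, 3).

∂F₁/∂x = 16*x^3 + y^2
∂F₂/∂y = -20*y
∇·F = 16*x^3 + y^2 - 20*y
At (-3, 3): -483.

-483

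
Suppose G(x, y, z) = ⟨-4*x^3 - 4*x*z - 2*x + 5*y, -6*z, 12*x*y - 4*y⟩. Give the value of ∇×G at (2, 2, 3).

(∇×G)₁ = ∂G₃/∂y − ∂G₂/∂z = 12*x + 2
(∇×G)₂ = ∂G₁/∂z − ∂G₃/∂x = -4*x - 12*y
(∇×G)₃ = ∂G₂/∂x − ∂G₁/∂y = -5
∇×G = (12*x + 2, -4*x - 12*y, -5)
At (2, 2, 3): (26, -32, -5).

(26, -32, -5)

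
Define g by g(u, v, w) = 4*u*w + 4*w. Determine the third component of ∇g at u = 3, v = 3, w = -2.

16

(∇g)_3 = ∂g/∂w = 4*u + 4
At (3, 3, -2): 16.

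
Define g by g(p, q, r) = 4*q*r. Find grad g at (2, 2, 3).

∂g/∂p = 0
∂g/∂q = 4*r
∂g/∂r = 4*q
∇g = (0, 4*r, 4*q)
At (2, 2, 3): (0, 12, 8).

(0, 12, 8)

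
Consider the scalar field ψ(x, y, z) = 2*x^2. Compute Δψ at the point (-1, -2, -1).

4

∂²ψ/∂x² = 4
∂²ψ/∂y² = 0
∂²ψ/∂z² = 0
∇²ψ = 4
At (-1, -2, -1): 4.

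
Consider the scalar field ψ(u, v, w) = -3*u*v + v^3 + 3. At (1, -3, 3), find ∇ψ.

∂ψ/∂u = -3*v
∂ψ/∂v = -3*u + 3*v^2
∂ψ/∂w = 0
∇ψ = (-3*v, -3*u + 3*v^2, 0)
At (1, -3, 3): (9, 24, 0).

(9, 24, 0)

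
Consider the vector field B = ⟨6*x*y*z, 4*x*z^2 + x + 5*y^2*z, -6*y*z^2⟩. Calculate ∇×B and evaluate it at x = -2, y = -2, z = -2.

(-76, 24, -7)

(∇×B)₁ = ∂B₃/∂y − ∂B₂/∂z = -8*x*z - 5*y^2 - 6*z^2
(∇×B)₂ = ∂B₁/∂z − ∂B₃/∂x = 6*x*y
(∇×B)₃ = ∂B₂/∂x − ∂B₁/∂y = -6*x*z + 4*z^2 + 1
∇×B = (-8*x*z - 5*y^2 - 6*z^2, 6*x*y, -6*x*z + 4*z^2 + 1)
At (-2, -2, -2): (-76, 24, -7).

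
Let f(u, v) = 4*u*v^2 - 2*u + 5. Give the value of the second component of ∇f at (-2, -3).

48

(∇f)_2 = ∂f/∂v = 8*u*v
At (-2, -3): 48.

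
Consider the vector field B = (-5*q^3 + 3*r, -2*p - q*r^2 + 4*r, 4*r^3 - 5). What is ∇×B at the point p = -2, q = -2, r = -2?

(∇×B)₁ = ∂B₃/∂q − ∂B₂/∂r = 2*q*r - 4
(∇×B)₂ = ∂B₁/∂r − ∂B₃/∂p = 3
(∇×B)₃ = ∂B₂/∂p − ∂B₁/∂q = 15*q^2 - 2
∇×B = (2*q*r - 4, 3, 15*q^2 - 2)
At (-2, -2, -2): (4, 3, 58).

(4, 3, 58)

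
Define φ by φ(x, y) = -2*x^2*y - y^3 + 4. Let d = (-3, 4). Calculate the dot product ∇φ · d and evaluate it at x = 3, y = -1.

∂φ/∂x = -4*x*y
∂φ/∂y = -2*x^2 - 3*y^2
∇φ at (3, -1) = (12, -21)
∇φ · d = (12)(-3) + (-21)(4) = -120

-120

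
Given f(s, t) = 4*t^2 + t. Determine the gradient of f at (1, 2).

∂f/∂s = 0
∂f/∂t = 8*t + 1
∇f = (0, 8*t + 1)
At (1, 2): (0, 17).

(0, 17)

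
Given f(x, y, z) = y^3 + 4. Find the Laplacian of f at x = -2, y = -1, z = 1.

-6

∂²f/∂x² = 0
∂²f/∂y² = 6*y
∂²f/∂z² = 0
∇²f = 6*y
At (-2, -1, 1): -6.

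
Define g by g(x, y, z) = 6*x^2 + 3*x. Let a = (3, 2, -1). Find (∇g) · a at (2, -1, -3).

∂g/∂x = 12*x + 3
∂g/∂y = 0
∂g/∂z = 0
∇g at (2, -1, -3) = (27, 0, 0)
∇g · a = (27)(3) + (0)(2) + (0)(-1) = 81

81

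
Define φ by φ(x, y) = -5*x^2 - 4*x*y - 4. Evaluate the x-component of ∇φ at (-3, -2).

38

(∇φ)_1 = ∂φ/∂x = -10*x - 4*y
At (-3, -2): 38.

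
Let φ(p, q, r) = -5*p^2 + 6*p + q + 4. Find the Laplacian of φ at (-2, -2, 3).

∂²φ/∂p² = -10
∂²φ/∂q² = 0
∂²φ/∂r² = 0
∇²φ = -10
At (-2, -2, 3): -10.

-10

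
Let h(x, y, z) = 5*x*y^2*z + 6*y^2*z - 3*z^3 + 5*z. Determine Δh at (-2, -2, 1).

-26

∂²h/∂x² = 0
∂²h/∂y² = 2*z*(5*x + 6)
∂²h/∂z² = -18*z
∇²h = 10*x*z - 6*z
At (-2, -2, 1): -26.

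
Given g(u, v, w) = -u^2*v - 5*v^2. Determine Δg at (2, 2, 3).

∂²g/∂u² = -2*v
∂²g/∂v² = -10
∂²g/∂w² = 0
∇²g = -2*v - 10
At (2, 2, 3): -14.

-14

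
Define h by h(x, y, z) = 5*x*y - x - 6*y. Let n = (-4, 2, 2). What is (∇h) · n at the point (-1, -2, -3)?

22

∂h/∂x = 5*y - 1
∂h/∂y = 5*x - 6
∂h/∂z = 0
∇h at (-1, -2, -3) = (-11, -11, 0)
∇h · n = (-11)(-4) + (-11)(2) + (0)(2) = 22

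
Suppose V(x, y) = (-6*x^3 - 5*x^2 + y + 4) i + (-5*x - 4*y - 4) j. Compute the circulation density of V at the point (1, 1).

-6

∂V₂/∂x = -5
∂V₁/∂y = 1
Scalar curl = -6
At (1, 1): -6.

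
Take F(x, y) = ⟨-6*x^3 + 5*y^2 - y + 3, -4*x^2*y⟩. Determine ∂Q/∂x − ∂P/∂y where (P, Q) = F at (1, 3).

-53

∂F₂/∂x = -8*x*y
∂F₁/∂y = 10*y - 1
Scalar curl = -8*x*y - 10*y + 1
At (1, 3): -53.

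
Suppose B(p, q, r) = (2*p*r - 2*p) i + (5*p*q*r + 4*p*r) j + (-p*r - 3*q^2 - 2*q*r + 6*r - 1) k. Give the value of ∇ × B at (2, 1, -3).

(-18, 1, -27)

(∇×B)₁ = ∂B₃/∂q − ∂B₂/∂r = -5*p*q - 4*p - 6*q - 2*r
(∇×B)₂ = ∂B₁/∂r − ∂B₃/∂p = 2*p + r
(∇×B)₃ = ∂B₂/∂p − ∂B₁/∂q = 5*q*r + 4*r
∇×B = (-5*p*q - 4*p - 6*q - 2*r, 2*p + r, 5*q*r + 4*r)
At (2, 1, -3): (-18, 1, -27).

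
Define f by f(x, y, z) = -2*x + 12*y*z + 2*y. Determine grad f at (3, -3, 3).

∂f/∂x = -2
∂f/∂y = 12*z + 2
∂f/∂z = 12*y
∇f = (-2, 12*z + 2, 12*y)
At (3, -3, 3): (-2, 38, -36).

(-2, 38, -36)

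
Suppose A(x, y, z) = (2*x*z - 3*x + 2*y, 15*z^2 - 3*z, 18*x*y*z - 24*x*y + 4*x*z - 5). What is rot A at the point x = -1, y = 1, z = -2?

(123, 66, -2)

(∇×A)₁ = ∂A₃/∂y − ∂A₂/∂z = 18*x*z - 24*x - 30*z + 3
(∇×A)₂ = ∂A₁/∂z − ∂A₃/∂x = 2*x - 18*y*z + 24*y - 4*z
(∇×A)₃ = ∂A₂/∂x − ∂A₁/∂y = -2
∇×A = (18*x*z - 24*x - 30*z + 3, 2*x - 18*y*z + 24*y - 4*z, -2)
At (-1, 1, -2): (123, 66, -2).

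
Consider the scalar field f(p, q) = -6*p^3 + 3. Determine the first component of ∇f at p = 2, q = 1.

(∇f)_1 = ∂f/∂p = -18*p^2
At (2, 1): -72.

-72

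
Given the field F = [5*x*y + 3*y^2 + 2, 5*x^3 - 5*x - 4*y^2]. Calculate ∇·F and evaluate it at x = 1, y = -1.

3

∂F₁/∂x = 5*y
∂F₂/∂y = -8*y
∇·F = -3*y
At (1, -1): 3.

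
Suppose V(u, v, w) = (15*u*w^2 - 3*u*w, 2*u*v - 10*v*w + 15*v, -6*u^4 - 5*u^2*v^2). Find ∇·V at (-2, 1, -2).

97

∂V₁/∂u = 15*w^2 - 3*w
∂V₂/∂v = 2*u - 10*w + 15
∂V₃/∂w = 0
∇·V = 2*u + 15*w^2 - 13*w + 15
At (-2, 1, -2): 97.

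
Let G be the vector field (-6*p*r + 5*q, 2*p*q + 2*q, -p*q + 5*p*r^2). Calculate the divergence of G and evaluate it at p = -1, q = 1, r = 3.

∂G₁/∂p = -6*r
∂G₂/∂q = 2*p + 2
∂G₃/∂r = 10*p*r
∇·G = 10*p*r + 2*p - 6*r + 2
At (-1, 1, 3): -48.

-48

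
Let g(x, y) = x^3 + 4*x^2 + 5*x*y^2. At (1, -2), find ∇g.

(31, -20)

∂g/∂x = 3*x^2 + 8*x + 5*y^2
∂g/∂y = 10*x*y
∇g = (3*x^2 + 8*x + 5*y^2, 10*x*y)
At (1, -2): (31, -20).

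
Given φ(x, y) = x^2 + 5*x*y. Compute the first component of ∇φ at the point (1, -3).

-13

(∇φ)_1 = ∂φ/∂x = 2*x + 5*y
At (1, -3): -13.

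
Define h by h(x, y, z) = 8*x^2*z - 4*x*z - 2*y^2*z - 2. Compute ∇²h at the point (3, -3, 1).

12

∂²h/∂x² = 16*z
∂²h/∂y² = -4*z
∂²h/∂z² = 0
∇²h = 12*z
At (3, -3, 1): 12.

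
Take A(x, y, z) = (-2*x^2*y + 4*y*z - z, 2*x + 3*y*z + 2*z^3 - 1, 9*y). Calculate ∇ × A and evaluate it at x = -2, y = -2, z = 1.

(∇×A)₁ = ∂A₃/∂y − ∂A₂/∂z = -3*y - 6*z^2 + 9
(∇×A)₂ = ∂A₁/∂z − ∂A₃/∂x = 4*y - 1
(∇×A)₃ = ∂A₂/∂x − ∂A₁/∂y = 2*x^2 - 4*z + 2
∇×A = (-3*y - 6*z^2 + 9, 4*y - 1, 2*x^2 - 4*z + 2)
At (-2, -2, 1): (9, -9, 6).

(9, -9, 6)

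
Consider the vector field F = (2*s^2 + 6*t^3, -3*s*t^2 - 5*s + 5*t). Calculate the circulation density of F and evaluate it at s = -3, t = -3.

-194

∂F₂/∂s = -3*t^2 - 5
∂F₁/∂t = 18*t^2
Scalar curl = -21*t^2 - 5
At (-3, -3): -194.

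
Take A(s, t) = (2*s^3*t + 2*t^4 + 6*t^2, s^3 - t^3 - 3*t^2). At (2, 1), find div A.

15

∂A₁/∂s = 6*s^2*t
∂A₂/∂t = -3*t^2 - 6*t
∇·A = 6*s^2*t - 3*t^2 - 6*t
At (2, 1): 15.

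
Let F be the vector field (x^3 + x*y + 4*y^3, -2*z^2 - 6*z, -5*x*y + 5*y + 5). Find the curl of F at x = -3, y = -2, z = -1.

(22, -10, -45)

(∇×F)₁ = ∂F₃/∂y − ∂F₂/∂z = -5*x + 4*z + 11
(∇×F)₂ = ∂F₁/∂z − ∂F₃/∂x = 5*y
(∇×F)₃ = ∂F₂/∂x − ∂F₁/∂y = -x - 12*y^2
∇×F = (-5*x + 4*z + 11, 5*y, -x - 12*y^2)
At (-3, -2, -1): (22, -10, -45).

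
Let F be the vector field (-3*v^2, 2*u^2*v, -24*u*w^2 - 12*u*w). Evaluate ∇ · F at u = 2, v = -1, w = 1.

-112

∂F₁/∂u = 0
∂F₂/∂v = 2*u^2
∂F₃/∂w = -48*u*w - 12*u
∇·F = 2*u^2 - 48*u*w - 12*u
At (2, -1, 1): -112.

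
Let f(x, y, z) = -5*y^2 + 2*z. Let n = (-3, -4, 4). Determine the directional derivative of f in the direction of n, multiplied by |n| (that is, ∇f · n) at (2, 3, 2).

∂f/∂x = 0
∂f/∂y = -10*y
∂f/∂z = 2
∇f at (2, 3, 2) = (0, -30, 2)
∇f · n = (0)(-3) + (-30)(-4) + (2)(4) = 128

128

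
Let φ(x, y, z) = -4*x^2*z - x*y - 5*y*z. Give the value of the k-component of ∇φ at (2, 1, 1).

-21

(∇φ)_3 = ∂φ/∂z = -4*x^2 - 5*y
At (2, 1, 1): -21.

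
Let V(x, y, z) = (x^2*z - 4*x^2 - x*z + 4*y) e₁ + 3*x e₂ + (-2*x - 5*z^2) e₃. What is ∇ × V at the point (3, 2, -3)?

(0, 8, -1)

(∇×V)₁ = ∂V₃/∂y − ∂V₂/∂z = 0
(∇×V)₂ = ∂V₁/∂z − ∂V₃/∂x = x^2 - x + 2
(∇×V)₃ = ∂V₂/∂x − ∂V₁/∂y = -1
∇×V = (0, x^2 - x + 2, -1)
At (3, 2, -3): (0, 8, -1).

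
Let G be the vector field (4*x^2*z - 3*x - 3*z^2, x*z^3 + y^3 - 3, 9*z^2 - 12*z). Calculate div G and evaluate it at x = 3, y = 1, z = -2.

-96

∂G₁/∂x = 8*x*z - 3
∂G₂/∂y = 3*y^2
∂G₃/∂z = 18*z - 12
∇·G = 8*x*z + 3*y^2 + 18*z - 15
At (3, 1, -2): -96.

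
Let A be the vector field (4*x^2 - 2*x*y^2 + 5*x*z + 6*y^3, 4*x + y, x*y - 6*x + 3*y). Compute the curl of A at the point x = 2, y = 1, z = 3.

(5, 15, -6)

(∇×A)₁ = ∂A₃/∂y − ∂A₂/∂z = x + 3
(∇×A)₂ = ∂A₁/∂z − ∂A₃/∂x = 5*x - y + 6
(∇×A)₃ = ∂A₂/∂x − ∂A₁/∂y = 4*x*y - 18*y^2 + 4
∇×A = (x + 3, 5*x - y + 6, 4*x*y - 18*y^2 + 4)
At (2, 1, 3): (5, 15, -6).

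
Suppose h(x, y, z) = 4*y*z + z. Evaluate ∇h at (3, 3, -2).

(0, -8, 13)

∂h/∂x = 0
∂h/∂y = 4*z
∂h/∂z = 4*y + 1
∇h = (0, 4*z, 4*y + 1)
At (3, 3, -2): (0, -8, 13).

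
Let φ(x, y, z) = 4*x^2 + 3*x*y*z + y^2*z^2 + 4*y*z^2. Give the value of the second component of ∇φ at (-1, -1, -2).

(∇φ)_2 = ∂φ/∂y = 3*x*z + 2*y*z^2 + 4*z^2
At (-1, -1, -2): 14.

14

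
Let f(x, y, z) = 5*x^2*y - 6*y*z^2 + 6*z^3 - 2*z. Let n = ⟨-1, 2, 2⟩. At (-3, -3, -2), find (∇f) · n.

-52

∂f/∂x = 10*x*y
∂f/∂y = 5*x^2 - 6*z^2
∂f/∂z = -12*y*z + 18*z^2 - 2
∇f at (-3, -3, -2) = (90, 21, -2)
∇f · n = (90)(-1) + (21)(2) + (-2)(2) = -52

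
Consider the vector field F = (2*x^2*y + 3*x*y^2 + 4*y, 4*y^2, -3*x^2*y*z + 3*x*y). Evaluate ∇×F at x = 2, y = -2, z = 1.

(-6, -18, 12)

(∇×F)₁ = ∂F₃/∂y − ∂F₂/∂z = -3*x^2*z + 3*x
(∇×F)₂ = ∂F₁/∂z − ∂F₃/∂x = 6*x*y*z - 3*y
(∇×F)₃ = ∂F₂/∂x − ∂F₁/∂y = -2*x^2 - 6*x*y - 4
∇×F = (-3*x^2*z + 3*x, 6*x*y*z - 3*y, -2*x^2 - 6*x*y - 4)
At (2, -2, 1): (-6, -18, 12).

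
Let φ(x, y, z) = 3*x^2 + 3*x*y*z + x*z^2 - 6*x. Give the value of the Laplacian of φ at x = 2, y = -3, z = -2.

10

∂²φ/∂x² = 6
∂²φ/∂y² = 0
∂²φ/∂z² = 2*x
∇²φ = 2*x + 6
At (2, -3, -2): 10.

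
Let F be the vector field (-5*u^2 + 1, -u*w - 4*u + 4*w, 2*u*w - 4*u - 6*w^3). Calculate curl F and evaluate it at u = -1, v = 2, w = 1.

(∇×F)₁ = ∂F₃/∂v − ∂F₂/∂w = u - 4
(∇×F)₂ = ∂F₁/∂w − ∂F₃/∂u = -2*w + 4
(∇×F)₃ = ∂F₂/∂u − ∂F₁/∂v = -w - 4
∇×F = (u - 4, -2*w + 4, -w - 4)
At (-1, 2, 1): (-5, 2, -5).

(-5, 2, -5)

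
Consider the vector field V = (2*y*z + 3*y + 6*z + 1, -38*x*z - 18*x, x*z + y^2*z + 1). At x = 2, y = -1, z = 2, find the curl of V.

(72, 2, -101)

(∇×V)₁ = ∂V₃/∂y − ∂V₂/∂z = 38*x + 2*y*z
(∇×V)₂ = ∂V₁/∂z − ∂V₃/∂x = 2*y - z + 6
(∇×V)₃ = ∂V₂/∂x − ∂V₁/∂y = -40*z - 21
∇×V = (38*x + 2*y*z, 2*y - z + 6, -40*z - 21)
At (2, -1, 2): (72, 2, -101).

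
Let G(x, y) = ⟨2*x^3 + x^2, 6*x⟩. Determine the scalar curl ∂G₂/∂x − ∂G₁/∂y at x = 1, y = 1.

6

∂G₂/∂x = 6
∂G₁/∂y = 0
Scalar curl = 6
At (1, 1): 6.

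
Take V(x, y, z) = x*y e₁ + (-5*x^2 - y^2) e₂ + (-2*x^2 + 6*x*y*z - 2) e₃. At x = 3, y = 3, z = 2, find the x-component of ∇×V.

(∇×V)_1 = ∂V₃/∂y − ∂V₂/∂z
= 6*x*z − (0)
= 6*x*z
At (3, 3, 2): 36.

36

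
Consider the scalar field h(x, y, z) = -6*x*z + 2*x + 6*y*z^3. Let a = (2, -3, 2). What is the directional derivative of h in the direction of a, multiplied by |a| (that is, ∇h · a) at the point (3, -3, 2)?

∂h/∂x = -6*z + 2
∂h/∂y = 6*z^3
∂h/∂z = -6*x + 18*y*z^2
∇h at (3, -3, 2) = (-10, 48, -234)
∇h · a = (-10)(2) + (48)(-3) + (-234)(2) = -632

-632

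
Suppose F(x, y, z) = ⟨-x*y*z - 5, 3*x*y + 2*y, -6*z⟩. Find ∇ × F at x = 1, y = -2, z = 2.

(0, 2, -4)

(∇×F)₁ = ∂F₃/∂y − ∂F₂/∂z = 0
(∇×F)₂ = ∂F₁/∂z − ∂F₃/∂x = -x*y
(∇×F)₃ = ∂F₂/∂x − ∂F₁/∂y = x*z + 3*y
∇×F = (0, -x*y, x*z + 3*y)
At (1, -2, 2): (0, 2, -4).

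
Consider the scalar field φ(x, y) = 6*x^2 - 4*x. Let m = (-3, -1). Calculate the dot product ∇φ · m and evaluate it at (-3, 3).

120

∂φ/∂x = 12*x - 4
∂φ/∂y = 0
∇φ at (-3, 3) = (-40, 0)
∇φ · m = (-40)(-3) + (0)(-1) = 120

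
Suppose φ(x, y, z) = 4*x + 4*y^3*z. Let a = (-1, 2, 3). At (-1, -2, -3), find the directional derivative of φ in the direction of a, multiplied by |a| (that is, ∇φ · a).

∂φ/∂x = 4
∂φ/∂y = 12*y^2*z
∂φ/∂z = 4*y^3
∇φ at (-1, -2, -3) = (4, -144, -32)
∇φ · a = (4)(-1) + (-144)(2) + (-32)(3) = -388

-388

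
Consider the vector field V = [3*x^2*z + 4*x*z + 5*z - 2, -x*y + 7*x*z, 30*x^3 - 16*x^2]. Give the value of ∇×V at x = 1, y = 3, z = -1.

(∇×V)₁ = ∂V₃/∂y − ∂V₂/∂z = -7*x
(∇×V)₂ = ∂V₁/∂z − ∂V₃/∂x = -87*x^2 + 36*x + 5
(∇×V)₃ = ∂V₂/∂x − ∂V₁/∂y = -y + 7*z
∇×V = (-7*x, -87*x^2 + 36*x + 5, -y + 7*z)
At (1, 3, -1): (-7, -46, -10).

(-7, -46, -10)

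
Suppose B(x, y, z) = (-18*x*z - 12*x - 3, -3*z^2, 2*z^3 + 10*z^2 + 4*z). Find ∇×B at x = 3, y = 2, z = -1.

(∇×B)₁ = ∂B₃/∂y − ∂B₂/∂z = 6*z
(∇×B)₂ = ∂B₁/∂z − ∂B₃/∂x = -18*x
(∇×B)₃ = ∂B₂/∂x − ∂B₁/∂y = 0
∇×B = (6*z, -18*x, 0)
At (3, 2, -1): (-6, -54, 0).

(-6, -54, 0)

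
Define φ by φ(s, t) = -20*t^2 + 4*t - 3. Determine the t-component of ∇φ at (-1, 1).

(∇φ)_2 = ∂φ/∂t = -40*t + 4
At (-1, 1): -36.

-36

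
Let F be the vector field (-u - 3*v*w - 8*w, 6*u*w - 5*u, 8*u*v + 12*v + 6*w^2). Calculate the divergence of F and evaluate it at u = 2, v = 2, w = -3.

∂F₁/∂u = -1
∂F₂/∂v = 0
∂F₃/∂w = 12*w
∇·F = 12*w - 1
At (2, 2, -3): -37.

-37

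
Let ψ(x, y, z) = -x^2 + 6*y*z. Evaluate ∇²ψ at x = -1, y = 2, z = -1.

∂²ψ/∂x² = -2
∂²ψ/∂y² = 0
∂²ψ/∂z² = 0
∇²ψ = -2
At (-1, 2, -1): -2.

-2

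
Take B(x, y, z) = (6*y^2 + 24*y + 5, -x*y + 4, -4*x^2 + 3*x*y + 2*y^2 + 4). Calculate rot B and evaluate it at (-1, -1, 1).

(-7, -5, -11)

(∇×B)₁ = ∂B₃/∂y − ∂B₂/∂z = 3*x + 4*y
(∇×B)₂ = ∂B₁/∂z − ∂B₃/∂x = 8*x - 3*y
(∇×B)₃ = ∂B₂/∂x − ∂B₁/∂y = -13*y - 24
∇×B = (3*x + 4*y, 8*x - 3*y, -13*y - 24)
At (-1, -1, 1): (-7, -5, -11).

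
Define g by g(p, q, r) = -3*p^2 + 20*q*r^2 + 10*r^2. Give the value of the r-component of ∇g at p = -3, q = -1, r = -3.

(∇g)_3 = ∂g/∂r = 40*q*r + 20*r
At (-3, -1, -3): 60.

60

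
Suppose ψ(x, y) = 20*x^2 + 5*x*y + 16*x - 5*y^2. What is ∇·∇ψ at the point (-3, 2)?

∂²ψ/∂x² = 40
∂²ψ/∂y² = -10
∇²ψ = 30
At (-3, 2): 30.

30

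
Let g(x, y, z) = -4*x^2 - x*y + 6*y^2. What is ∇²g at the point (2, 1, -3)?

4

∂²g/∂x² = -8
∂²g/∂y² = 12
∂²g/∂z² = 0
∇²g = 4
At (2, 1, -3): 4.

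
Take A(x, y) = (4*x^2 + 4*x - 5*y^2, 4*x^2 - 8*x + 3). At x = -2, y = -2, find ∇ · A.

-12

∂A₁/∂x = 8*x + 4
∂A₂/∂y = 0
∇·A = 8*x + 4
At (-2, -2): -12.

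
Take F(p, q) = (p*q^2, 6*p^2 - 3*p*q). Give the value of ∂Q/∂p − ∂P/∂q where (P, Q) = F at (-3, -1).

-39

∂F₂/∂p = 12*p - 3*q
∂F₁/∂q = 2*p*q
Scalar curl = -2*p*q + 12*p - 3*q
At (-3, -1): -39.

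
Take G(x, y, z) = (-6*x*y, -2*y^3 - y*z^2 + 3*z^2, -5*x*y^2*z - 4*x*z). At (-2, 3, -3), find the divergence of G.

17

∂G₁/∂x = -6*y
∂G₂/∂y = -6*y^2 - z^2
∂G₃/∂z = -5*x*y^2 - 4*x
∇·G = -5*x*y^2 - 4*x - 6*y^2 - 6*y - z^2
At (-2, 3, -3): 17.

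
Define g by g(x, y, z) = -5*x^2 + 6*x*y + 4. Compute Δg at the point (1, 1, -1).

∂²g/∂x² = -10
∂²g/∂y² = 0
∂²g/∂z² = 0
∇²g = -10
At (1, 1, -1): -10.

-10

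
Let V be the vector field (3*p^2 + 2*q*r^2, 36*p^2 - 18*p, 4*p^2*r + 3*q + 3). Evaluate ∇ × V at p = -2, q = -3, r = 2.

(∇×V)₁ = ∂V₃/∂q − ∂V₂/∂r = 3
(∇×V)₂ = ∂V₁/∂r − ∂V₃/∂p = -8*p*r + 4*q*r
(∇×V)₃ = ∂V₂/∂p − ∂V₁/∂q = 72*p - 2*r^2 - 18
∇×V = (3, -8*p*r + 4*q*r, 72*p - 2*r^2 - 18)
At (-2, -3, 2): (3, 8, -170).

(3, 8, -170)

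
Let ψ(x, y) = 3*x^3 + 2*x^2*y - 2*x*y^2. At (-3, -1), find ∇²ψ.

∂²ψ/∂x² = 2*(9*x + 2*y)
∂²ψ/∂y² = -4*x
∇²ψ = 14*x + 4*y
At (-3, -1): -46.

-46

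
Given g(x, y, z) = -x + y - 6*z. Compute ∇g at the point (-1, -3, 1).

(-1, 1, -6)

∂g/∂x = -1
∂g/∂y = 1
∂g/∂z = -6
∇g = (-1, 1, -6)
At (-1, -3, 1): (-1, 1, -6).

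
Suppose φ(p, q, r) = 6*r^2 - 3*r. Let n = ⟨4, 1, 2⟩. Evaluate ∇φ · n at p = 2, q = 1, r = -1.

∂φ/∂p = 0
∂φ/∂q = 0
∂φ/∂r = 12*r - 3
∇φ at (2, 1, -1) = (0, 0, -15)
∇φ · n = (0)(4) + (0)(1) + (-15)(2) = -30

-30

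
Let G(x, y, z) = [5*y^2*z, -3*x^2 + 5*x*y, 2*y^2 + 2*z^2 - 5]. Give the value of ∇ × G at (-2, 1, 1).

(4, 5, 7)

(∇×G)₁ = ∂G₃/∂y − ∂G₂/∂z = 4*y
(∇×G)₂ = ∂G₁/∂z − ∂G₃/∂x = 5*y^2
(∇×G)₃ = ∂G₂/∂x − ∂G₁/∂y = -6*x - 10*y*z + 5*y
∇×G = (4*y, 5*y^2, -6*x - 10*y*z + 5*y)
At (-2, 1, 1): (4, 5, 7).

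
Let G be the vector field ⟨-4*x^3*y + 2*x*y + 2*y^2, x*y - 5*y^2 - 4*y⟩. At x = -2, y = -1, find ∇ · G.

50

∂G₁/∂x = -12*x^2*y + 2*y
∂G₂/∂y = x - 10*y - 4
∇·G = -12*x^2*y + x - 8*y - 4
At (-2, -1): 50.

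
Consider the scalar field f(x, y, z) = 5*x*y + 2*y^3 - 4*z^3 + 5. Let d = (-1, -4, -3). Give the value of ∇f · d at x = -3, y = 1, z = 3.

∂f/∂x = 5*y
∂f/∂y = 5*x + 6*y^2
∂f/∂z = -12*z^2
∇f at (-3, 1, 3) = (5, -9, -108)
∇f · d = (5)(-1) + (-9)(-4) + (-108)(-3) = 355

355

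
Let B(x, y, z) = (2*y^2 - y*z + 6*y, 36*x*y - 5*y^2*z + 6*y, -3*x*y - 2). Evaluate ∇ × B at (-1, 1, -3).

(8, 2, 23)

(∇×B)₁ = ∂B₃/∂y − ∂B₂/∂z = -3*x + 5*y^2
(∇×B)₂ = ∂B₁/∂z − ∂B₃/∂x = 2*y
(∇×B)₃ = ∂B₂/∂x − ∂B₁/∂y = 32*y + z - 6
∇×B = (-3*x + 5*y^2, 2*y, 32*y + z - 6)
At (-1, 1, -3): (8, 2, 23).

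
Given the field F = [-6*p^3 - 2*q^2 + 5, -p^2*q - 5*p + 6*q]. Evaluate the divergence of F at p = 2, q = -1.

∂F₁/∂p = -18*p^2
∂F₂/∂q = -p^2 + 6
∇·F = -19*p^2 + 6
At (2, -1): -70.

-70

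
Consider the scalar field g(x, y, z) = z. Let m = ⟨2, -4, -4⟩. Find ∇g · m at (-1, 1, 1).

∂g/∂x = 0
∂g/∂y = 0
∂g/∂z = 1
∇g at (-1, 1, 1) = (0, 0, 1)
∇g · m = (0)(2) + (0)(-4) + (1)(-4) = -4

-4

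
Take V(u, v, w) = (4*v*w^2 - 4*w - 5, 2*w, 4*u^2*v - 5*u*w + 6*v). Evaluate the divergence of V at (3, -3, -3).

-15

∂V₁/∂u = 0
∂V₂/∂v = 0
∂V₃/∂w = -5*u
∇·V = -5*u
At (3, -3, -3): -15.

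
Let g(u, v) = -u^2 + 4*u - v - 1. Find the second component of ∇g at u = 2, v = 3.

(∇g)_2 = ∂g/∂v = -1
At (2, 3): -1.

-1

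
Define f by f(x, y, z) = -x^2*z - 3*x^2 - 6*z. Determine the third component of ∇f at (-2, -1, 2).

(∇f)_3 = ∂f/∂z = -x^2 - 6
At (-2, -1, 2): -10.

-10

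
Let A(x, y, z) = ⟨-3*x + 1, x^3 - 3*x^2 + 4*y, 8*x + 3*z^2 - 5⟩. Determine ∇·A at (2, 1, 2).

13

∂A₁/∂x = -3
∂A₂/∂y = 4
∂A₃/∂z = 6*z
∇·A = 6*z + 1
At (2, 1, 2): 13.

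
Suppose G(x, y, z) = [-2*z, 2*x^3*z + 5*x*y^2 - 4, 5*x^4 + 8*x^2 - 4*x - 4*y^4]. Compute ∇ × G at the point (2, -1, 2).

(∇×G)₁ = ∂G₃/∂y − ∂G₂/∂z = -2*x^3 - 16*y^3
(∇×G)₂ = ∂G₁/∂z − ∂G₃/∂x = -20*x^3 - 16*x + 2
(∇×G)₃ = ∂G₂/∂x − ∂G₁/∂y = 6*x^2*z + 5*y^2
∇×G = (-2*x^3 - 16*y^3, -20*x^3 - 16*x + 2, 6*x^2*z + 5*y^2)
At (2, -1, 2): (0, -190, 53).

(0, -190, 53)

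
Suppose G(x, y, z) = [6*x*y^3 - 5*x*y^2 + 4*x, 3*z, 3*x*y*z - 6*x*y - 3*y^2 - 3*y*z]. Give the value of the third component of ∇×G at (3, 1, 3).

-24

(∇×G)_3 = ∂G₂/∂x − ∂G₁/∂y
= 0 − (18*x*y^2 - 10*x*y)
= -18*x*y^2 + 10*x*y
At (3, 1, 3): -24.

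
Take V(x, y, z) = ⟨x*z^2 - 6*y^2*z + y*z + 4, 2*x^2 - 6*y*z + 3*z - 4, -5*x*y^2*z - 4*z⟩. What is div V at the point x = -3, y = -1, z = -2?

27

∂V₁/∂x = z^2
∂V₂/∂y = -6*z
∂V₃/∂z = -5*x*y^2 - 4
∇·V = -5*x*y^2 + z^2 - 6*z - 4
At (-3, -1, -2): 27.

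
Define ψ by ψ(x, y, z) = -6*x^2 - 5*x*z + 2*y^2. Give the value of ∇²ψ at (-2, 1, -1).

-8

∂²ψ/∂x² = -12
∂²ψ/∂y² = 4
∂²ψ/∂z² = 0
∇²ψ = -8
At (-2, 1, -1): -8.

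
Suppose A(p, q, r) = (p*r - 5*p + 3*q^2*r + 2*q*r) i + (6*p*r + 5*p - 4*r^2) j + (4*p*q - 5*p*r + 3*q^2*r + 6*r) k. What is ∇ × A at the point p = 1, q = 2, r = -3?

(-62, -6, 29)

(∇×A)₁ = ∂A₃/∂q − ∂A₂/∂r = -2*p + 6*q*r + 8*r
(∇×A)₂ = ∂A₁/∂r − ∂A₃/∂p = p + 3*q^2 - 2*q + 5*r
(∇×A)₃ = ∂A₂/∂p − ∂A₁/∂q = -6*q*r + 4*r + 5
∇×A = (-2*p + 6*q*r + 8*r, p + 3*q^2 - 2*q + 5*r, -6*q*r + 4*r + 5)
At (1, 2, -3): (-62, -6, 29).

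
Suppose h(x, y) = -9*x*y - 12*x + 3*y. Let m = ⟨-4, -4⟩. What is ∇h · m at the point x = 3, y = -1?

∂h/∂x = -9*y - 12
∂h/∂y = -9*x + 3
∇h at (3, -1) = (-3, -24)
∇h · m = (-3)(-4) + (-24)(-4) = 108

108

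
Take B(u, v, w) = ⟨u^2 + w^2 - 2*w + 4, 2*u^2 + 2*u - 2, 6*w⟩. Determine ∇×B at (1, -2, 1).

(∇×B)₁ = ∂B₃/∂v − ∂B₂/∂w = 0
(∇×B)₂ = ∂B₁/∂w − ∂B₃/∂u = 2*w - 2
(∇×B)₃ = ∂B₂/∂u − ∂B₁/∂v = 4*u + 2
∇×B = (0, 2*w - 2, 4*u + 2)
At (1, -2, 1): (0, 0, 6).

(0, 0, 6)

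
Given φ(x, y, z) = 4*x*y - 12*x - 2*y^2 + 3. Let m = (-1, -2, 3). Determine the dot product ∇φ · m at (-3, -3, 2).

∂φ/∂x = 4*y - 12
∂φ/∂y = 4*x - 4*y
∂φ/∂z = 0
∇φ at (-3, -3, 2) = (-24, 0, 0)
∇φ · m = (-24)(-1) + (0)(-2) + (0)(3) = 24

24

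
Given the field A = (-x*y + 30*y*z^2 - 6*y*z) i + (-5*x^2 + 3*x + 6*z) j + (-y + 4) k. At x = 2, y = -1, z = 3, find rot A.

(-7, -174, -267)

(∇×A)₁ = ∂A₃/∂y − ∂A₂/∂z = -7
(∇×A)₂ = ∂A₁/∂z − ∂A₃/∂x = 60*y*z - 6*y
(∇×A)₃ = ∂A₂/∂x − ∂A₁/∂y = -9*x - 30*z^2 + 6*z + 3
∇×A = (-7, 60*y*z - 6*y, -9*x - 30*z^2 + 6*z + 3)
At (2, -1, 3): (-7, -174, -267).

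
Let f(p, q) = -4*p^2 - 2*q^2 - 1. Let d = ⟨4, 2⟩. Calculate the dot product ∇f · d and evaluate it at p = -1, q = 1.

24

∂f/∂p = -8*p
∂f/∂q = -4*q
∇f at (-1, 1) = (8, -4)
∇f · d = (8)(4) + (-4)(2) = 24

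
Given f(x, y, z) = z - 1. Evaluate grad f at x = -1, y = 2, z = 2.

∂f/∂x = 0
∂f/∂y = 0
∂f/∂z = 1
∇f = (0, 0, 1)
At (-1, 2, 2): (0, 0, 1).

(0, 0, 1)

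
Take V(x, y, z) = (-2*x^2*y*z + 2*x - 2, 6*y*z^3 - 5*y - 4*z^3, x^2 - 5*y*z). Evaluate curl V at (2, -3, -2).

(274, 20, -16)

(∇×V)₁ = ∂V₃/∂y − ∂V₂/∂z = -18*y*z^2 + 12*z^2 - 5*z
(∇×V)₂ = ∂V₁/∂z − ∂V₃/∂x = -2*x^2*y - 2*x
(∇×V)₃ = ∂V₂/∂x − ∂V₁/∂y = 2*x^2*z
∇×V = (-18*y*z^2 + 12*z^2 - 5*z, -2*x^2*y - 2*x, 2*x^2*z)
At (2, -3, -2): (274, 20, -16).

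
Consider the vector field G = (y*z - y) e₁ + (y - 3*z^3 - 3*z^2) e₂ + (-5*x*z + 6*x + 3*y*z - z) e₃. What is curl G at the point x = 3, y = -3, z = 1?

(18, -4, 0)

(∇×G)₁ = ∂G₃/∂y − ∂G₂/∂z = 9*z^2 + 9*z
(∇×G)₂ = ∂G₁/∂z − ∂G₃/∂x = y + 5*z - 6
(∇×G)₃ = ∂G₂/∂x − ∂G₁/∂y = -z + 1
∇×G = (9*z^2 + 9*z, y + 5*z - 6, -z + 1)
At (3, -3, 1): (18, -4, 0).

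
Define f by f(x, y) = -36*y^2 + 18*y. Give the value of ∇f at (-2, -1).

(0, 90)

∂f/∂x = 0
∂f/∂y = -72*y + 18
∇f = (0, -72*y + 18)
At (-2, -1): (0, 90).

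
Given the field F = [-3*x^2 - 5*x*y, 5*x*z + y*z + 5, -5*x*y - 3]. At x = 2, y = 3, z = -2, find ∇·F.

-29

∂F₁/∂x = -6*x - 5*y
∂F₂/∂y = z
∂F₃/∂z = 0
∇·F = -6*x - 5*y + z
At (2, 3, -2): -29.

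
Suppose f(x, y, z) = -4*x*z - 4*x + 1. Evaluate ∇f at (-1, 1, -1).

∂f/∂x = -4*z - 4
∂f/∂y = 0
∂f/∂z = -4*x
∇f = (-4*z - 4, 0, -4*x)
At (-1, 1, -1): (0, 0, 4).

(0, 0, 4)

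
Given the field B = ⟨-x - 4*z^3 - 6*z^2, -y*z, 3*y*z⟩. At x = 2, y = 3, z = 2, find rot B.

(9, -72, 0)

(∇×B)₁ = ∂B₃/∂y − ∂B₂/∂z = y + 3*z
(∇×B)₂ = ∂B₁/∂z − ∂B₃/∂x = -12*z^2 - 12*z
(∇×B)₃ = ∂B₂/∂x − ∂B₁/∂y = 0
∇×B = (y + 3*z, -12*z^2 - 12*z, 0)
At (2, 3, 2): (9, -72, 0).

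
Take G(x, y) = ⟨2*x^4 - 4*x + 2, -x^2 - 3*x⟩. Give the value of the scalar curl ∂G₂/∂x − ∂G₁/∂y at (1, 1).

-5

∂G₂/∂x = -2*x - 3
∂G₁/∂y = 0
Scalar curl = -2*x - 3
At (1, 1): -5.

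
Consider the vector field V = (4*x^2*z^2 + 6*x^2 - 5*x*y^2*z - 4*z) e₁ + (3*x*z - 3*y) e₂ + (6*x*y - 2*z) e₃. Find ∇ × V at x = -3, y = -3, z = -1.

(-9, 77, -93)

(∇×V)₁ = ∂V₃/∂y − ∂V₂/∂z = 3*x
(∇×V)₂ = ∂V₁/∂z − ∂V₃/∂x = 8*x^2*z - 5*x*y^2 - 6*y - 4
(∇×V)₃ = ∂V₂/∂x − ∂V₁/∂y = 10*x*y*z + 3*z
∇×V = (3*x, 8*x^2*z - 5*x*y^2 - 6*y - 4, 10*x*y*z + 3*z)
At (-3, -3, -1): (-9, 77, -93).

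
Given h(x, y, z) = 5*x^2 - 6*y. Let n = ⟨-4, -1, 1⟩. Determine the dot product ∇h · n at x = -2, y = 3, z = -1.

86

∂h/∂x = 10*x
∂h/∂y = -6
∂h/∂z = 0
∇h at (-2, 3, -1) = (-20, -6, 0)
∇h · n = (-20)(-4) + (-6)(-1) + (0)(1) = 86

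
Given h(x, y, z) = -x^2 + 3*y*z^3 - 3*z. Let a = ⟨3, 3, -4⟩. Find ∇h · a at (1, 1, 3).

-75

∂h/∂x = -2*x
∂h/∂y = 3*z^3
∂h/∂z = 9*y*z^2 - 3
∇h at (1, 1, 3) = (-2, 81, 78)
∇h · a = (-2)(3) + (81)(3) + (78)(-4) = -75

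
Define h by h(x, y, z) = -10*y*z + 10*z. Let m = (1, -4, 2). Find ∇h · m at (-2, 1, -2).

∂h/∂x = 0
∂h/∂y = -10*z
∂h/∂z = -10*y + 10
∇h at (-2, 1, -2) = (0, 20, 0)
∇h · m = (0)(1) + (20)(-4) + (0)(2) = -80

-80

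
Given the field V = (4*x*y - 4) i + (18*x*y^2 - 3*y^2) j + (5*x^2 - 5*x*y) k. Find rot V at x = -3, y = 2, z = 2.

(∇×V)₁ = ∂V₃/∂y − ∂V₂/∂z = -5*x
(∇×V)₂ = ∂V₁/∂z − ∂V₃/∂x = -10*x + 5*y
(∇×V)₃ = ∂V₂/∂x − ∂V₁/∂y = -4*x + 18*y^2
∇×V = (-5*x, -10*x + 5*y, -4*x + 18*y^2)
At (-3, 2, 2): (15, 40, 84).

(15, 40, 84)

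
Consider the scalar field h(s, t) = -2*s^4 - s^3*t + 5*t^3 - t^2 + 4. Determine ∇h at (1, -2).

∂h/∂s = -8*s^3 - 3*s^2*t
∂h/∂t = -s^3 + 15*t^2 - 2*t
∇h = (-8*s^3 - 3*s^2*t, -s^3 + 15*t^2 - 2*t)
At (1, -2): (-2, 63).

(-2, 63)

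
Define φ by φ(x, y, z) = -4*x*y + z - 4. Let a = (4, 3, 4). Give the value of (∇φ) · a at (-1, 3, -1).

∂φ/∂x = -4*y
∂φ/∂y = -4*x
∂φ/∂z = 1
∇φ at (-1, 3, -1) = (-12, 4, 1)
∇φ · a = (-12)(4) + (4)(3) + (1)(4) = -32

-32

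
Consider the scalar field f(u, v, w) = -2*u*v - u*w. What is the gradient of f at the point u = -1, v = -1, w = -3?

(5, 2, 1)

∂f/∂u = -2*v - w
∂f/∂v = -2*u
∂f/∂w = -u
∇f = (-2*v - w, -2*u, -u)
At (-1, -1, -3): (5, 2, 1).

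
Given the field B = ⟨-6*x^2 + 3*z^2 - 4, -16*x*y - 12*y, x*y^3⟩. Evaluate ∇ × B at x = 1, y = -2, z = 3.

(∇×B)₁ = ∂B₃/∂y − ∂B₂/∂z = 3*x*y^2
(∇×B)₂ = ∂B₁/∂z − ∂B₃/∂x = -y^3 + 6*z
(∇×B)₃ = ∂B₂/∂x − ∂B₁/∂y = -16*y
∇×B = (3*x*y^2, -y^3 + 6*z, -16*y)
At (1, -2, 3): (12, 26, 32).

(12, 26, 32)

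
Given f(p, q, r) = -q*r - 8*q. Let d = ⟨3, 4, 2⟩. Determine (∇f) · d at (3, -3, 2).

-34

∂f/∂p = 0
∂f/∂q = -r - 8
∂f/∂r = -q
∇f at (3, -3, 2) = (0, -10, 3)
∇f · d = (0)(3) + (-10)(4) + (3)(2) = -34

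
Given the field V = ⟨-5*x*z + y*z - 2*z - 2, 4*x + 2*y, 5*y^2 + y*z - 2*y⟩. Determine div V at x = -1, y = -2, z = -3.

15

∂V₁/∂x = -5*z
∂V₂/∂y = 2
∂V₃/∂z = y
∇·V = y - 5*z + 2
At (-1, -2, -3): 15.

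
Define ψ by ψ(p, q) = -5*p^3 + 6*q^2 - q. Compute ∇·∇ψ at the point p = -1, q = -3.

∂²ψ/∂p² = -30*p
∂²ψ/∂q² = 12
∇²ψ = -30*p + 12
At (-1, -3): 42.

42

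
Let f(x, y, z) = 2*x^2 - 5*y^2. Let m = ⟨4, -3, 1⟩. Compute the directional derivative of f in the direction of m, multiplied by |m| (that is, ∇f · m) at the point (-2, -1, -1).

-62

∂f/∂x = 4*x
∂f/∂y = -10*y
∂f/∂z = 0
∇f at (-2, -1, -1) = (-8, 10, 0)
∇f · m = (-8)(4) + (10)(-3) + (0)(1) = -62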